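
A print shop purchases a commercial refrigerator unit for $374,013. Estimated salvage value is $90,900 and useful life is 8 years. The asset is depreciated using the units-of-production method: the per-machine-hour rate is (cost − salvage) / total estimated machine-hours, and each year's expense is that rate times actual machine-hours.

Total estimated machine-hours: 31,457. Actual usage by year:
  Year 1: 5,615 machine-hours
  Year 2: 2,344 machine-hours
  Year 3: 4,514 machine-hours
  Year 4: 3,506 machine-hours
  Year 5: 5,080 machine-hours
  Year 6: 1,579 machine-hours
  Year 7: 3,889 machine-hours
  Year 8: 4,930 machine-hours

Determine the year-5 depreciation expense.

Depreciable base = $374,013 − $90,900 = $283,113.
Rate = $283,113 / 31,457 machine-hours = $9 per machine-hour.
Year 1: 5,615 × $9 = $50,535. Book value $323,478.
Year 2: 2,344 × $9 = $21,096. Book value $302,382.
Year 3: 4,514 × $9 = $40,626. Book value $261,756.
Year 4: 3,506 × $9 = $31,554. Book value $230,202.
Year 5: 5,080 × $9 = $45,720. Book value $184,482.

$45,720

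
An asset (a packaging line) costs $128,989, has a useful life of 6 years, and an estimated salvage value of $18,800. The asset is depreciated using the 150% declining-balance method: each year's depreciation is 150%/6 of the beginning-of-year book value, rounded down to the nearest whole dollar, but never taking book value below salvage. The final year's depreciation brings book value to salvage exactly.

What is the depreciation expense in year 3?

$18,139

Depreciable base = $128,989 − $18,800 = $110,189.
Year 1: ⌊$128,989 × 150%/6⌋ = $32,247. Book value $96,742.
Year 2: ⌊$96,742 × 150%/6⌋ = $24,185. Book value $72,557.
Year 3: ⌊$72,557 × 150%/6⌋ = $18,139. Book value $54,418.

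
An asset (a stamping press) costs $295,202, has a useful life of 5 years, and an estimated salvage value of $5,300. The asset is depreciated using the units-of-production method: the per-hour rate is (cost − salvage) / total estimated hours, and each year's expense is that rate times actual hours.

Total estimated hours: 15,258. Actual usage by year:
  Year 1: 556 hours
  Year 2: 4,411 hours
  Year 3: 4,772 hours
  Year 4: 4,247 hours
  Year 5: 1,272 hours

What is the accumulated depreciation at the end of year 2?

$94,373

Depreciable base = $295,202 − $5,300 = $289,902.
Rate = $289,902 / 15,258 hours = $19 per hour.
Year 1: 556 × $19 = $10,564. Book value $284,638.
Year 2: 4,411 × $19 = $83,809. Book value $200,829.
Accumulated through year 2 = $295,202 − $200,829 = $94,373.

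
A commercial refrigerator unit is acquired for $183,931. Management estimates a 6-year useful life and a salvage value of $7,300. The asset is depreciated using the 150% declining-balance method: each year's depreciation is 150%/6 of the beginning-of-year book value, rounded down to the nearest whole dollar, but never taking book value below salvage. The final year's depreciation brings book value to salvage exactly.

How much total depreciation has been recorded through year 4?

$125,733

Depreciable base = $183,931 − $7,300 = $176,631.
Year 1: ⌊$183,931 × 150%/6⌋ = $45,982. Book value $137,949.
Year 2: ⌊$137,949 × 150%/6⌋ = $34,487. Book value $103,462.
Year 3: ⌊$103,462 × 150%/6⌋ = $25,865. Book value $77,597.
Year 4: ⌊$77,597 × 150%/6⌋ = $19,399. Book value $58,198.
Accumulated through year 4 = $183,931 − $58,198 = $125,733.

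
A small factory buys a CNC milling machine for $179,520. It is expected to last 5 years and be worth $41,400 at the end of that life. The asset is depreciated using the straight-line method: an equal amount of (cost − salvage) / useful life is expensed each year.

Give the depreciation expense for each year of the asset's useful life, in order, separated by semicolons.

Depreciable base = $179,520 − $41,400 = $138,120.
Annual expense = $138,120 / 5 = $27,624.
End of year 1: book value $151,896.
End of year 2: book value $124,272.
End of year 3: book value $96,648.
End of year 4: book value $69,024.
End of year 5: book value $41,400.

$27,624; $27,624; $27,624; $27,624; $27,624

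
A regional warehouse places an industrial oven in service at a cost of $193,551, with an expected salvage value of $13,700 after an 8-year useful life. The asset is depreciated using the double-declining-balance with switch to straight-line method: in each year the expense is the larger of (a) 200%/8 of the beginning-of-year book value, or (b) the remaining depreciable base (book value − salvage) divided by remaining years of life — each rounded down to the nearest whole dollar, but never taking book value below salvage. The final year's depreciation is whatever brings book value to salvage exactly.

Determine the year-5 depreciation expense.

$15,310

Depreciable base = $193,551 − $13,700 = $179,851.
Year 1: DB = ⌊$193,551 × 200%/8⌋ = $48,387; SL = ⌊$179,851/8⌋ = $22,481 → take DB $48,387. Book value $145,164.
Year 2: DB = ⌊$145,164 × 200%/8⌋ = $36,291; SL = ⌊$131,464/7⌋ = $18,780 → take DB $36,291. Book value $108,873.
Year 3: DB = ⌊$108,873 × 200%/8⌋ = $27,218; SL = ⌊$95,173/6⌋ = $15,862 → take DB $27,218. Book value $81,655.
Year 4: DB = ⌊$81,655 × 200%/8⌋ = $20,413; SL = ⌊$67,955/5⌋ = $13,591 → take DB $20,413. Book value $61,242.
Year 5: DB = ⌊$61,242 × 200%/8⌋ = $15,310; SL = ⌊$47,542/4⌋ = $11,885 → take DB $15,310. Book value $45,932.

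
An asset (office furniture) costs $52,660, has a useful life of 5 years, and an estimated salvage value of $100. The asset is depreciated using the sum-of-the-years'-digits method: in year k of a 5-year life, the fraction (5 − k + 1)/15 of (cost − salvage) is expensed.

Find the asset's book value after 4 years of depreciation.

Depreciable base = $52,660 − $100 = $52,560.
Sum of the years' digits = 5+4+3+2+1 = 15.
Year 1: $52,560 × 5/15 = $17,520. Book value $35,140.
Year 2: $52,560 × 4/15 = $14,016. Book value $21,124.
Year 3: $52,560 × 3/15 = $10,512. Book value $10,612.
Year 4: $52,560 × 2/15 = $7,008. Book value $3,604.

$3,604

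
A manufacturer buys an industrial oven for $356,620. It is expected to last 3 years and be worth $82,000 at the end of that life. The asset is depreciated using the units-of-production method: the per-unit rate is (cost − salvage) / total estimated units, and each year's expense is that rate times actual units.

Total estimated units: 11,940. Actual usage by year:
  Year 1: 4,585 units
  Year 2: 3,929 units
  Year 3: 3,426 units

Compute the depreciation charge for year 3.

Depreciable base = $356,620 − $82,000 = $274,620.
Rate = $274,620 / 11,940 units = $23 per unit.
Year 1: 4,585 × $23 = $105,455. Book value $251,165.
Year 2: 3,929 × $23 = $90,367. Book value $160,798.
Year 3: 3,426 × $23 = $78,798. Book value $82,000.

$78,798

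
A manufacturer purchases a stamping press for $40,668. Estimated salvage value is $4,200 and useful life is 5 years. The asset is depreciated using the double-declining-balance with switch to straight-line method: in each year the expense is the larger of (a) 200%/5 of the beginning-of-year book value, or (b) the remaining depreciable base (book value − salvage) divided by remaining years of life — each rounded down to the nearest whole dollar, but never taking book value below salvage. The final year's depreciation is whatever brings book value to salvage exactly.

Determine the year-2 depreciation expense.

$9,760

Depreciable base = $40,668 − $4,200 = $36,468.
Year 1: DB = ⌊$40,668 × 200%/5⌋ = $16,267; SL = ⌊$36,468/5⌋ = $7,293 → take DB $16,267. Book value $24,401.
Year 2: DB = ⌊$24,401 × 200%/5⌋ = $9,760; SL = ⌊$20,201/4⌋ = $5,050 → take DB $9,760. Book value $14,641.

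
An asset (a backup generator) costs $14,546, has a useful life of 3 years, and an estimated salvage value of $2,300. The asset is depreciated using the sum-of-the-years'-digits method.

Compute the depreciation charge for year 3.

$2,041

Depreciable base = $14,546 − $2,300 = $12,246.
Sum of the years' digits = 3+2+1 = 6.
Year 1: $12,246 × 3/6 = $6,123. Book value $8,423.
Year 2: $12,246 × 2/6 = $4,082. Book value $4,341.
Year 3: $12,246 × 1/6 = $2,041. Book value $2,300.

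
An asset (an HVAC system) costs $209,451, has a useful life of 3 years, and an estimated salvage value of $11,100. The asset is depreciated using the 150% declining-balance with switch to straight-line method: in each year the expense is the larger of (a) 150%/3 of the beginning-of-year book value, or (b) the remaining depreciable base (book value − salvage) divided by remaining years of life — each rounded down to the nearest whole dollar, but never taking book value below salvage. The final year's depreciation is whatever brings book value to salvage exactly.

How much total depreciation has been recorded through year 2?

Depreciable base = $209,451 − $11,100 = $198,351.
Year 1: DB = ⌊$209,451 × 150%/3⌋ = $104,725; SL = ⌊$198,351/3⌋ = $66,117 → take DB $104,725. Book value $104,726.
Year 2: DB = ⌊$104,726 × 150%/3⌋ = $52,363; SL = ⌊$93,626/2⌋ = $46,813 → take DB $52,363. Book value $52,363.
Accumulated through year 2 = $209,451 − $52,363 = $157,088.

$157,088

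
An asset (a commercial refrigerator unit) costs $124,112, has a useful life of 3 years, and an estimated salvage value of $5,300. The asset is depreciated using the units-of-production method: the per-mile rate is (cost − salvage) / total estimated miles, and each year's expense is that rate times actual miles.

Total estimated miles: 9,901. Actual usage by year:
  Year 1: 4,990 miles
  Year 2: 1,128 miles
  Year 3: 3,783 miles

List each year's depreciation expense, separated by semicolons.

Depreciable base = $124,112 − $5,300 = $118,812.
Rate = $118,812 / 9,901 miles = $12 per mile.
Year 1: 4,990 × $12 = $59,880. Book value $64,232.
Year 2: 1,128 × $12 = $13,536. Book value $50,696.
Year 3: 3,783 × $12 = $45,396. Book value $5,300.

$59,880; $13,536; $45,396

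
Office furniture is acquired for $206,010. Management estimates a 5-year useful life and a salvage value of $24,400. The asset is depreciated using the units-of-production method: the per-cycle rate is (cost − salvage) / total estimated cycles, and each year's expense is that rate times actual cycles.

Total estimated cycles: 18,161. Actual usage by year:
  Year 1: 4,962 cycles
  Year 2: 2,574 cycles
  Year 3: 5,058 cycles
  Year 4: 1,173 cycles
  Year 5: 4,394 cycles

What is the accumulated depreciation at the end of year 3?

Depreciable base = $206,010 − $24,400 = $181,610.
Rate = $181,610 / 18,161 cycles = $10 per cycle.
Year 1: 4,962 × $10 = $49,620. Book value $156,390.
Year 2: 2,574 × $10 = $25,740. Book value $130,650.
Year 3: 5,058 × $10 = $50,580. Book value $80,070.
Accumulated through year 3 = $206,010 − $80,070 = $125,940.

$125,940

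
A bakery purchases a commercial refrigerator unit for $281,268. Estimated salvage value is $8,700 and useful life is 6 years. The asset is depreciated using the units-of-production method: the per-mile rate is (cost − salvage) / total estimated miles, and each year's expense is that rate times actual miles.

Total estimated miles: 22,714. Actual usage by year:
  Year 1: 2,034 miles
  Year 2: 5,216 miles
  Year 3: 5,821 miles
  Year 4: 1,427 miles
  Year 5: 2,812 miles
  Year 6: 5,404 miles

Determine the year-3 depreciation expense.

$69,852

Depreciable base = $281,268 − $8,700 = $272,568.
Rate = $272,568 / 22,714 miles = $12 per mile.
Year 1: 2,034 × $12 = $24,408. Book value $256,860.
Year 2: 5,216 × $12 = $62,592. Book value $194,268.
Year 3: 5,821 × $12 = $69,852. Book value $124,416.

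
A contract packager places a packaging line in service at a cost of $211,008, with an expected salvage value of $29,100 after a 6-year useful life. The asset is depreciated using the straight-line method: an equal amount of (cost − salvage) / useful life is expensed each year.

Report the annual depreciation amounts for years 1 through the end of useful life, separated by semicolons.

Depreciable base = $211,008 − $29,100 = $181,908.
Annual expense = $181,908 / 6 = $30,318.
End of year 1: book value $180,690.
End of year 2: book value $150,372.
End of year 3: book value $120,054.
End of year 4: book value $89,736.
End of year 5: book value $59,418.
End of year 6: book value $29,100.

$30,318; $30,318; $30,318; $30,318; $30,318; $30,318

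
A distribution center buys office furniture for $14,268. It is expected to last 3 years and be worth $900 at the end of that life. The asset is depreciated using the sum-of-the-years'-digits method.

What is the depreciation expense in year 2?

$4,456

Depreciable base = $14,268 − $900 = $13,368.
Sum of the years' digits = 3+2+1 = 6.
Year 1: $13,368 × 3/6 = $6,684. Book value $7,584.
Year 2: $13,368 × 2/6 = $4,456. Book value $3,128.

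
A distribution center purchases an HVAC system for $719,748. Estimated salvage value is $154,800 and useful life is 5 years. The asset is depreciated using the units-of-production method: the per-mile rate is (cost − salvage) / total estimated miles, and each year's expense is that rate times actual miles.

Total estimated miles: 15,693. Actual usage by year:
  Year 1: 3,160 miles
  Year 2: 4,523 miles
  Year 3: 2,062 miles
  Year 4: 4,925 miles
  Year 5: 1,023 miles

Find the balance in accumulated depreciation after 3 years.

Depreciable base = $719,748 − $154,800 = $564,948.
Rate = $564,948 / 15,693 miles = $36 per mile.
Year 1: 3,160 × $36 = $113,760. Book value $605,988.
Year 2: 4,523 × $36 = $162,828. Book value $443,160.
Year 3: 2,062 × $36 = $74,232. Book value $368,928.
Accumulated through year 3 = $719,748 − $368,928 = $350,820.

$350,820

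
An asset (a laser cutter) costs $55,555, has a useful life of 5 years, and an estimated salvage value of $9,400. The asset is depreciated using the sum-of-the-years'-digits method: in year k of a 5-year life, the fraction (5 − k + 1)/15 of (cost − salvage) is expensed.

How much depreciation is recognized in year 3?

Depreciable base = $55,555 − $9,400 = $46,155.
Sum of the years' digits = 5+4+3+2+1 = 15.
Year 1: $46,155 × 5/15 = $15,385. Book value $40,170.
Year 2: $46,155 × 4/15 = $12,308. Book value $27,862.
Year 3: $46,155 × 3/15 = $9,231. Book value $18,631.

$9,231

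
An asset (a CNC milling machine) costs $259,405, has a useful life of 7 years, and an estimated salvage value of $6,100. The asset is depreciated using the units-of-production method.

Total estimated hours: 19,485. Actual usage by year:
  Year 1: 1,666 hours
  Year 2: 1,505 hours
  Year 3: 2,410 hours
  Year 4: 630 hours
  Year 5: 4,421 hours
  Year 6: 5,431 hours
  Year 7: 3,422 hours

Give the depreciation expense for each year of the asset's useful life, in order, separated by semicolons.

Depreciable base = $259,405 − $6,100 = $253,305.
Rate = $253,305 / 19,485 hours = $13 per hour.
Year 1: 1,666 × $13 = $21,658. Book value $237,747.
Year 2: 1,505 × $13 = $19,565. Book value $218,182.
Year 3: 2,410 × $13 = $31,330. Book value $186,852.
Year 4: 630 × $13 = $8,190. Book value $178,662.
Year 5: 4,421 × $13 = $57,473. Book value $121,189.
Year 6: 5,431 × $13 = $70,603. Book value $50,586.
Year 7: 3,422 × $13 = $44,486. Book value $6,100.

$21,658; $19,565; $31,330; $8,190; $57,473; $70,603; $44,486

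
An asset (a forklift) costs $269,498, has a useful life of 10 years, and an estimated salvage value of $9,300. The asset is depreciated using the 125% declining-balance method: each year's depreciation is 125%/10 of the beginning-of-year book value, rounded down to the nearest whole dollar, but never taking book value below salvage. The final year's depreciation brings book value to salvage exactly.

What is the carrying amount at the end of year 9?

$81,029

Depreciable base = $269,498 − $9,300 = $260,198.
Year 1: ⌊$269,498 × 125%/10⌋ = $33,687. Book value $235,811.
Year 2: ⌊$235,811 × 125%/10⌋ = $29,476. Book value $206,335.
Year 3: ⌊$206,335 × 125%/10⌋ = $25,791. Book value $180,544.
Year 4: ⌊$180,544 × 125%/10⌋ = $22,568. Book value $157,976.
Year 5: ⌊$157,976 × 125%/10⌋ = $19,747. Book value $138,229.
Year 6: ⌊$138,229 × 125%/10⌋ = $17,278. Book value $120,951.
Year 7: ⌊$120,951 × 125%/10⌋ = $15,118. Book value $105,833.
Year 8: ⌊$105,833 × 125%/10⌋ = $13,229. Book value $92,604.
Year 9: ⌊$92,604 × 125%/10⌋ = $11,575. Book value $81,029.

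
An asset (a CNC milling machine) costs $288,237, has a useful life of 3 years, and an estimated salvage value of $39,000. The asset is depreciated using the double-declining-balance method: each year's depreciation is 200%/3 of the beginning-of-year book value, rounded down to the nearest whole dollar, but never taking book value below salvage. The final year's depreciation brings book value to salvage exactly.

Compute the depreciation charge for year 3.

$0

Depreciable base = $288,237 − $39,000 = $249,237.
Year 1: ⌊$288,237 × 200%/3⌋ = $192,158. Book value $96,079.
Year 2: ⌊$96,079 × 200%/3⌋ = $64,052, capped at $57,079. Book value $39,000.
Year 3 (final): $39,000 − $39,000 = $0. Book value $39,000.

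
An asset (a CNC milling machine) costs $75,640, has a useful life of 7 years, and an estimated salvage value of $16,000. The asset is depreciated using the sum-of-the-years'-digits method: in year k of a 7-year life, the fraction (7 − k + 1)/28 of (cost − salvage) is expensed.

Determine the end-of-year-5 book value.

$22,390

Depreciable base = $75,640 − $16,000 = $59,640.
Sum of the years' digits = 7+6+5+4+3+2+1 = 28.
Year 1: $59,640 × 7/28 = $14,910. Book value $60,730.
Year 2: $59,640 × 6/28 = $12,780. Book value $47,950.
Year 3: $59,640 × 5/28 = $10,650. Book value $37,300.
Year 4: $59,640 × 4/28 = $8,520. Book value $28,780.
Year 5: $59,640 × 3/28 = $6,390. Book value $22,390.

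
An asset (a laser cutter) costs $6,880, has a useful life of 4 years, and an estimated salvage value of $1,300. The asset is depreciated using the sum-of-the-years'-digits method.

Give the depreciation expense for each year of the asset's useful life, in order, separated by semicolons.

Depreciable base = $6,880 − $1,300 = $5,580.
Sum of the years' digits = 4+3+2+1 = 10.
Year 1: $5,580 × 4/10 = $2,232. Book value $4,648.
Year 2: $5,580 × 3/10 = $1,674. Book value $2,974.
Year 3: $5,580 × 2/10 = $1,116. Book value $1,858.
Year 4: $5,580 × 1/10 = $558. Book value $1,300.

$2,232; $1,674; $1,116; $558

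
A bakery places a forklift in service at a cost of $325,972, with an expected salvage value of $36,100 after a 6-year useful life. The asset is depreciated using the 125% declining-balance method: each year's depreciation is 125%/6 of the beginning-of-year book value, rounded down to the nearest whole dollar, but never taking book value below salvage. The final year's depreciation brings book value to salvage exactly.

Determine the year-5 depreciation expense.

$26,675

Depreciable base = $325,972 − $36,100 = $289,872.
Year 1: ⌊$325,972 × 125%/6⌋ = $67,910. Book value $258,062.
Year 2: ⌊$258,062 × 125%/6⌋ = $53,762. Book value $204,300.
Year 3: ⌊$204,300 × 125%/6⌋ = $42,562. Book value $161,738.
Year 4: ⌊$161,738 × 125%/6⌋ = $33,695. Book value $128,043.
Year 5: ⌊$128,043 × 125%/6⌋ = $26,675. Book value $101,368.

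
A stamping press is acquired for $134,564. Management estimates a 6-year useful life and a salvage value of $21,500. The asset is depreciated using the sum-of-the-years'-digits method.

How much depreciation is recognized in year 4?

Depreciable base = $134,564 − $21,500 = $113,064.
Sum of the years' digits = 6+5+4+3+2+1 = 21.
Year 1: $113,064 × 6/21 = $32,304. Book value $102,260.
Year 2: $113,064 × 5/21 = $26,920. Book value $75,340.
Year 3: $113,064 × 4/21 = $21,536. Book value $53,804.
Year 4: $113,064 × 3/21 = $16,152. Book value $37,652.

$16,152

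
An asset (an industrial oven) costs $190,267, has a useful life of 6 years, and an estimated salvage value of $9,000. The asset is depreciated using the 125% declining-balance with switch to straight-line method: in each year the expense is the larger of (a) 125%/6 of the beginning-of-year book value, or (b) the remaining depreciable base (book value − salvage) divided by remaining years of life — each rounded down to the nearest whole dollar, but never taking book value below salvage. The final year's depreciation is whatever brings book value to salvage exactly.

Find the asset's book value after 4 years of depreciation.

$64,124

Depreciable base = $190,267 − $9,000 = $181,267.
Year 1: DB = ⌊$190,267 × 125%/6⌋ = $39,638; SL = ⌊$181,267/6⌋ = $30,211 → take DB $39,638. Book value $150,629.
Year 2: DB = ⌊$150,629 × 125%/6⌋ = $31,381; SL = ⌊$141,629/5⌋ = $28,325 → take DB $31,381. Book value $119,248.
Year 3: DB = ⌊$119,248 × 125%/6⌋ = $24,843; SL = ⌊$110,248/4⌋ = $27,562 → take SL $27,562. Book value $91,686.
Year 4: DB = ⌊$91,686 × 125%/6⌋ = $19,101; SL = ⌊$82,686/3⌋ = $27,562 → take SL $27,562. Book value $64,124.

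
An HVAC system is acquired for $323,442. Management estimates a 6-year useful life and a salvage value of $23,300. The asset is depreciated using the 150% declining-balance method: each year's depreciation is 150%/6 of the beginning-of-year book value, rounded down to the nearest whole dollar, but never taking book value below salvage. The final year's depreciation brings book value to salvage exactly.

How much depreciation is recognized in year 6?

$53,455

Depreciable base = $323,442 − $23,300 = $300,142.
Year 1: ⌊$323,442 × 150%/6⌋ = $80,860. Book value $242,582.
Year 2: ⌊$242,582 × 150%/6⌋ = $60,645. Book value $181,937.
Year 3: ⌊$181,937 × 150%/6⌋ = $45,484. Book value $136,453.
Year 4: ⌊$136,453 × 150%/6⌋ = $34,113. Book value $102,340.
Year 5: ⌊$102,340 × 150%/6⌋ = $25,585. Book value $76,755.
Year 6 (final): $76,755 − $23,300 = $53,455. Book value $23,300.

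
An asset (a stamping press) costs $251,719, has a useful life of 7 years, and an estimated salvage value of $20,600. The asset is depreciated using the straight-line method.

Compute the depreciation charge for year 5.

Depreciable base = $251,719 − $20,600 = $231,119.
Annual expense = $231,119 / 7 = $33,017.

$33,017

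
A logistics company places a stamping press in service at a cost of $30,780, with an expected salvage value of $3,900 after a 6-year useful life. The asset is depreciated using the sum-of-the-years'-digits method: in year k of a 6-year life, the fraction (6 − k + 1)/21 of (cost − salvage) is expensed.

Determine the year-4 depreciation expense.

$3,840

Depreciable base = $30,780 − $3,900 = $26,880.
Sum of the years' digits = 6+5+4+3+2+1 = 21.
Year 1: $26,880 × 6/21 = $7,680. Book value $23,100.
Year 2: $26,880 × 5/21 = $6,400. Book value $16,700.
Year 3: $26,880 × 4/21 = $5,120. Book value $11,580.
Year 4: $26,880 × 3/21 = $3,840. Book value $7,740.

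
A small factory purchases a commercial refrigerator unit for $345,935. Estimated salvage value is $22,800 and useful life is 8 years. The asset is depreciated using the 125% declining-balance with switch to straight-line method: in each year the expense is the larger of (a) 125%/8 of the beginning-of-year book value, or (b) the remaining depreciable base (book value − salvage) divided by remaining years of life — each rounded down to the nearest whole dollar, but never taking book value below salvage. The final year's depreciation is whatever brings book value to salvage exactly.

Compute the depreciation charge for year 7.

$37,000

Depreciable base = $345,935 − $22,800 = $323,135.
Year 1: DB = ⌊$345,935 × 125%/8⌋ = $54,052; SL = ⌊$323,135/8⌋ = $40,391 → take DB $54,052. Book value $291,883.
Year 2: DB = ⌊$291,883 × 125%/8⌋ = $45,606; SL = ⌊$269,083/7⌋ = $38,440 → take DB $45,606. Book value $246,277.
Year 3: DB = ⌊$246,277 × 125%/8⌋ = $38,480; SL = ⌊$223,477/6⌋ = $37,246 → take DB $38,480. Book value $207,797.
Year 4: DB = ⌊$207,797 × 125%/8⌋ = $32,468; SL = ⌊$184,997/5⌋ = $36,999 → take SL $36,999. Book value $170,798.
Year 5: DB = ⌊$170,798 × 125%/8⌋ = $26,687; SL = ⌊$147,998/4⌋ = $36,999 → take SL $36,999. Book value $133,799.
Year 6: DB = ⌊$133,799 × 125%/8⌋ = $20,906; SL = ⌊$110,999/3⌋ = $36,999 → take SL $36,999. Book value $96,800.
Year 7: DB = ⌊$96,800 × 125%/8⌋ = $15,125; SL = ⌊$74,000/2⌋ = $37,000 → take SL $37,000. Book value $59,800.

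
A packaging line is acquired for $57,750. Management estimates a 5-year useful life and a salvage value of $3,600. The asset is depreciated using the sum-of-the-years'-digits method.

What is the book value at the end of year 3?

Depreciable base = $57,750 − $3,600 = $54,150.
Sum of the years' digits = 5+4+3+2+1 = 15.
Year 1: $54,150 × 5/15 = $18,050. Book value $39,700.
Year 2: $54,150 × 4/15 = $14,440. Book value $25,260.
Year 3: $54,150 × 3/15 = $10,830. Book value $14,430.

$14,430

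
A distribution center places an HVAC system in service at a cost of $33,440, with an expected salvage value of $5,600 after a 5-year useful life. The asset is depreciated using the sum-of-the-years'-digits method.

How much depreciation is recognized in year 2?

Depreciable base = $33,440 − $5,600 = $27,840.
Sum of the years' digits = 5+4+3+2+1 = 15.
Year 1: $27,840 × 5/15 = $9,280. Book value $24,160.
Year 2: $27,840 × 4/15 = $7,424. Book value $16,736.

$7,424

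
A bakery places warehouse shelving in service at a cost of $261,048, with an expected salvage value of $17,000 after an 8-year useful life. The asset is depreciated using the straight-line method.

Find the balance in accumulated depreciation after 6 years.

$183,036

Depreciable base = $261,048 − $17,000 = $244,048.
Annual expense = $244,048 / 8 = $30,506.
End of year 1: book value $230,542.
End of year 2: book value $200,036.
End of year 3: book value $169,530.
End of year 4: book value $139,024.
End of year 5: book value $108,518.
End of year 6: book value $78,012.
Accumulated through year 6 = $261,048 − $78,012 = $183,036.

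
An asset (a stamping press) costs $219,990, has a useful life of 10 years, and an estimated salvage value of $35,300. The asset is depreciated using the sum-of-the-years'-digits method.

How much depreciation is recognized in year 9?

$6,716

Depreciable base = $219,990 − $35,300 = $184,690.
Sum of the years' digits = 10+9+8+7+6+5+4+3+2+1 = 55.
Year 1: $184,690 × 10/55 = $33,580. Book value $186,410.
Year 2: $184,690 × 9/55 = $30,222. Book value $156,188.
Year 3: $184,690 × 8/55 = $26,864. Book value $129,324.
Year 4: $184,690 × 7/55 = $23,506. Book value $105,818.
Year 5: $184,690 × 6/55 = $20,148. Book value $85,670.
Year 6: $184,690 × 5/55 = $16,790. Book value $68,880.
Year 7: $184,690 × 4/55 = $13,432. Book value $55,448.
Year 8: $184,690 × 3/55 = $10,074. Book value $45,374.
Year 9: $184,690 × 2/55 = $6,716. Book value $38,658.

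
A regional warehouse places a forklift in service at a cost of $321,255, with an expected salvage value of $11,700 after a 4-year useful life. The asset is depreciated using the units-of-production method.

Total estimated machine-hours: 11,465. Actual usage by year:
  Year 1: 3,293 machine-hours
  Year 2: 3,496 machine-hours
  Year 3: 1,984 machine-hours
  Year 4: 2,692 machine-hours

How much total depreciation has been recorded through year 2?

Depreciable base = $321,255 − $11,700 = $309,555.
Rate = $309,555 / 11,465 machine-hours = $27 per machine-hour.
Year 1: 3,293 × $27 = $88,911. Book value $232,344.
Year 2: 3,496 × $27 = $94,392. Book value $137,952.
Accumulated through year 2 = $321,255 − $137,952 = $183,303.

$183,303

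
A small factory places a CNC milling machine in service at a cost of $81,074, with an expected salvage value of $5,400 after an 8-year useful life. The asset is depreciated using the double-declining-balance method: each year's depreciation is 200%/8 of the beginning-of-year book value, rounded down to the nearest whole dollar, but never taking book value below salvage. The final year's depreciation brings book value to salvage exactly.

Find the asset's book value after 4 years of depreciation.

$25,653

Depreciable base = $81,074 − $5,400 = $75,674.
Year 1: ⌊$81,074 × 200%/8⌋ = $20,268. Book value $60,806.
Year 2: ⌊$60,806 × 200%/8⌋ = $15,201. Book value $45,605.
Year 3: ⌊$45,605 × 200%/8⌋ = $11,401. Book value $34,204.
Year 4: ⌊$34,204 × 200%/8⌋ = $8,551. Book value $25,653.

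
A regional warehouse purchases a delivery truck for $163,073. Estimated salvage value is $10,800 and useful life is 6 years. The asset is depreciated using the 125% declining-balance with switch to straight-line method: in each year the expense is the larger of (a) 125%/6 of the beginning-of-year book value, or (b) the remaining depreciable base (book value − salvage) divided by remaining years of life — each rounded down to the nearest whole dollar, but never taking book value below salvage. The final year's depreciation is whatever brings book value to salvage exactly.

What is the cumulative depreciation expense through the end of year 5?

Depreciable base = $163,073 − $10,800 = $152,273.
Year 1: DB = ⌊$163,073 × 125%/6⌋ = $33,973; SL = ⌊$152,273/6⌋ = $25,378 → take DB $33,973. Book value $129,100.
Year 2: DB = ⌊$129,100 × 125%/6⌋ = $26,895; SL = ⌊$118,300/5⌋ = $23,660 → take DB $26,895. Book value $102,205.
Year 3: DB = ⌊$102,205 × 125%/6⌋ = $21,292; SL = ⌊$91,405/4⌋ = $22,851 → take SL $22,851. Book value $79,354.
Year 4: DB = ⌊$79,354 × 125%/6⌋ = $16,532; SL = ⌊$68,554/3⌋ = $22,851 → take SL $22,851. Book value $56,503.
Year 5: DB = ⌊$56,503 × 125%/6⌋ = $11,771; SL = ⌊$45,703/2⌋ = $22,851 → take SL $22,851. Book value $33,652.
Accumulated through year 5 = $163,073 − $33,652 = $129,421.

$129,421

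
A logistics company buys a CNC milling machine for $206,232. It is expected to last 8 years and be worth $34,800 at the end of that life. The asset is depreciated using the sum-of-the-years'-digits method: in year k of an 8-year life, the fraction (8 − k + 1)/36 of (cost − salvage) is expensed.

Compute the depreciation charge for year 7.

Depreciable base = $206,232 − $34,800 = $171,432.
Sum of the years' digits = 8+7+6+5+4+3+2+1 = 36.
Year 1: $171,432 × 8/36 = $38,096. Book value $168,136.
Year 2: $171,432 × 7/36 = $33,334. Book value $134,802.
Year 3: $171,432 × 6/36 = $28,572. Book value $106,230.
Year 4: $171,432 × 5/36 = $23,810. Book value $82,420.
Year 5: $171,432 × 4/36 = $19,048. Book value $63,372.
Year 6: $171,432 × 3/36 = $14,286. Book value $49,086.
Year 7: $171,432 × 2/36 = $9,524. Book value $39,562.

$9,524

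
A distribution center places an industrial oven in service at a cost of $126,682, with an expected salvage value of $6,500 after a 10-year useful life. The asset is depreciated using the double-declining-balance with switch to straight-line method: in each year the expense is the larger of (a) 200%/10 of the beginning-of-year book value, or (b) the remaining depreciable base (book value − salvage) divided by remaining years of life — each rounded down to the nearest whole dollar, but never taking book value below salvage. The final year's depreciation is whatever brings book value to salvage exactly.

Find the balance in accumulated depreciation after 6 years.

$93,472

Depreciable base = $126,682 − $6,500 = $120,182.
Year 1: DB = ⌊$126,682 × 200%/10⌋ = $25,336; SL = ⌊$120,182/10⌋ = $12,018 → take DB $25,336. Book value $101,346.
Year 2: DB = ⌊$101,346 × 200%/10⌋ = $20,269; SL = ⌊$94,846/9⌋ = $10,538 → take DB $20,269. Book value $81,077.
Year 3: DB = ⌊$81,077 × 200%/10⌋ = $16,215; SL = ⌊$74,577/8⌋ = $9,322 → take DB $16,215. Book value $64,862.
Year 4: DB = ⌊$64,862 × 200%/10⌋ = $12,972; SL = ⌊$58,362/7⌋ = $8,337 → take DB $12,972. Book value $51,890.
Year 5: DB = ⌊$51,890 × 200%/10⌋ = $10,378; SL = ⌊$45,390/6⌋ = $7,565 → take DB $10,378. Book value $41,512.
Year 6: DB = ⌊$41,512 × 200%/10⌋ = $8,302; SL = ⌊$35,012/5⌋ = $7,002 → take DB $8,302. Book value $33,210.
Accumulated through year 6 = $126,682 − $33,210 = $93,472.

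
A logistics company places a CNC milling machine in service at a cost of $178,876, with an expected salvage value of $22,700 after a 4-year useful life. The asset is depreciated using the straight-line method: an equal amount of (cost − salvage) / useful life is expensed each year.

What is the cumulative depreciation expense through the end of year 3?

$117,132

Depreciable base = $178,876 − $22,700 = $156,176.
Annual expense = $156,176 / 4 = $39,044.
End of year 1: book value $139,832.
End of year 2: book value $100,788.
End of year 3: book value $61,744.
Accumulated through year 3 = $178,876 − $61,744 = $117,132.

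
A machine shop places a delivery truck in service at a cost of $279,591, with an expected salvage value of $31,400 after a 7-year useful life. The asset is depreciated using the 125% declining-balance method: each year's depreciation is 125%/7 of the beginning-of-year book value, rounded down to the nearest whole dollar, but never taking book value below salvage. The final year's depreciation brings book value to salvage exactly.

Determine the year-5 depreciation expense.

$22,731

Depreciable base = $279,591 − $31,400 = $248,191.
Year 1: ⌊$279,591 × 125%/7⌋ = $49,926. Book value $229,665.
Year 2: ⌊$229,665 × 125%/7⌋ = $41,011. Book value $188,654.
Year 3: ⌊$188,654 × 125%/7⌋ = $33,688. Book value $154,966.
Year 4: ⌊$154,966 × 125%/7⌋ = $27,672. Book value $127,294.
Year 5: ⌊$127,294 × 125%/7⌋ = $22,731. Book value $104,563.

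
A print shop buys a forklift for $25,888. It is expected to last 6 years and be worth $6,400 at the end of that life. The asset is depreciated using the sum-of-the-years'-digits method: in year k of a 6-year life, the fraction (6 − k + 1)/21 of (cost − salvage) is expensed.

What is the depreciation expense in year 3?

Depreciable base = $25,888 − $6,400 = $19,488.
Sum of the years' digits = 6+5+4+3+2+1 = 21.
Year 1: $19,488 × 6/21 = $5,568. Book value $20,320.
Year 2: $19,488 × 5/21 = $4,640. Book value $15,680.
Year 3: $19,488 × 4/21 = $3,712. Book value $11,968.

$3,712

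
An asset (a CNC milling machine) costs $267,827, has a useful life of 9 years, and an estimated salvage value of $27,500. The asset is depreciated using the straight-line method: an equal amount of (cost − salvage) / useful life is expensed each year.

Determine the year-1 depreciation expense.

$26,703

Depreciable base = $267,827 − $27,500 = $240,327.
Annual expense = $240,327 / 9 = $26,703.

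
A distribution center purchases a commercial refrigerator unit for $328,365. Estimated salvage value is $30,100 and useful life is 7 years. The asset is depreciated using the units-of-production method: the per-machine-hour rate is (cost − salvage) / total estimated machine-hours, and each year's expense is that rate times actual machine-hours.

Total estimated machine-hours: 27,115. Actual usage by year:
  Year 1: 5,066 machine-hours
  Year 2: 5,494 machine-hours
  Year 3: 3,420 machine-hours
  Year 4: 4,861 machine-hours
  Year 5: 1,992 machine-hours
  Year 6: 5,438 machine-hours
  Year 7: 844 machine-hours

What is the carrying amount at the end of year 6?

Depreciable base = $328,365 − $30,100 = $298,265.
Rate = $298,265 / 27,115 machine-hours = $11 per machine-hour.
Year 1: 5,066 × $11 = $55,726. Book value $272,639.
Year 2: 5,494 × $11 = $60,434. Book value $212,205.
Year 3: 3,420 × $11 = $37,620. Book value $174,585.
Year 4: 4,861 × $11 = $53,471. Book value $121,114.
Year 5: 1,992 × $11 = $21,912. Book value $99,202.
Year 6: 5,438 × $11 = $59,818. Book value $39,384.

$39,384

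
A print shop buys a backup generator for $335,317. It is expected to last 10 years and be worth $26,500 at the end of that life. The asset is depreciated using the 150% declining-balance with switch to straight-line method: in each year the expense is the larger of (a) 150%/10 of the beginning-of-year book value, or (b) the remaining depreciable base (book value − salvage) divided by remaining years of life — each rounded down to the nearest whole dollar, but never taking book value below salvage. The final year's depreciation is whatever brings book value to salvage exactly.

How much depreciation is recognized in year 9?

Depreciable base = $335,317 − $26,500 = $308,817.
Year 1: DB = ⌊$335,317 × 150%/10⌋ = $50,297; SL = ⌊$308,817/10⌋ = $30,881 → take DB $50,297. Book value $285,020.
Year 2: DB = ⌊$285,020 × 150%/10⌋ = $42,753; SL = ⌊$258,520/9⌋ = $28,724 → take DB $42,753. Book value $242,267.
Year 3: DB = ⌊$242,267 × 150%/10⌋ = $36,340; SL = ⌊$215,767/8⌋ = $26,970 → take DB $36,340. Book value $205,927.
Year 4: DB = ⌊$205,927 × 150%/10⌋ = $30,889; SL = ⌊$179,427/7⌋ = $25,632 → take DB $30,889. Book value $175,038.
Year 5: DB = ⌊$175,038 × 150%/10⌋ = $26,255; SL = ⌊$148,538/6⌋ = $24,756 → take DB $26,255. Book value $148,783.
Year 6: DB = ⌊$148,783 × 150%/10⌋ = $22,317; SL = ⌊$122,283/5⌋ = $24,456 → take SL $24,456. Book value $124,327.
Year 7: DB = ⌊$124,327 × 150%/10⌋ = $18,649; SL = ⌊$97,827/4⌋ = $24,456 → take SL $24,456. Book value $99,871.
Year 8: DB = ⌊$99,871 × 150%/10⌋ = $14,980; SL = ⌊$73,371/3⌋ = $24,457 → take SL $24,457. Book value $75,414.
Year 9: DB = ⌊$75,414 × 150%/10⌋ = $11,312; SL = ⌊$48,914/2⌋ = $24,457 → take SL $24,457. Book value $50,957.

$24,457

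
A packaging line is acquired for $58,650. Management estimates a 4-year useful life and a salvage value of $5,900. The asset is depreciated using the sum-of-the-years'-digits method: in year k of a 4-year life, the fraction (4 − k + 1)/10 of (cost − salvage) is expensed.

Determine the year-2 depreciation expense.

Depreciable base = $58,650 − $5,900 = $52,750.
Sum of the years' digits = 4+3+2+1 = 10.
Year 1: $52,750 × 4/10 = $21,100. Book value $37,550.
Year 2: $52,750 × 3/10 = $15,825. Book value $21,725.

$15,825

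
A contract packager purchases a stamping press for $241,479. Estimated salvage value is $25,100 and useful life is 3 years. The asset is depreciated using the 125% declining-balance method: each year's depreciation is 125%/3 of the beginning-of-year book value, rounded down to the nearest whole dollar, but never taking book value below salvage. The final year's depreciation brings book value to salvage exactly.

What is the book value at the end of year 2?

Depreciable base = $241,479 − $25,100 = $216,379.
Year 1: ⌊$241,479 × 125%/3⌋ = $100,616. Book value $140,863.
Year 2: ⌊$140,863 × 125%/3⌋ = $58,692. Book value $82,171.

$82,171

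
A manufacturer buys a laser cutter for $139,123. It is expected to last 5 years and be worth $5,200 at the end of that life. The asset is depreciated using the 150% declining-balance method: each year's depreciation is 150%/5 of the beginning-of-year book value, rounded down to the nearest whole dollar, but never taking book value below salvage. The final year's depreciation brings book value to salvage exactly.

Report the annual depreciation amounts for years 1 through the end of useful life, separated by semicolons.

Depreciable base = $139,123 − $5,200 = $133,923.
Year 1: ⌊$139,123 × 150%/5⌋ = $41,736. Book value $97,387.
Year 2: ⌊$97,387 × 150%/5⌋ = $29,216. Book value $68,171.
Year 3: ⌊$68,171 × 150%/5⌋ = $20,451. Book value $47,720.
Year 4: ⌊$47,720 × 150%/5⌋ = $14,316. Book value $33,404.
Year 5 (final): $33,404 − $5,200 = $28,204. Book value $5,200.

$41,736; $29,216; $20,451; $14,316; $28,204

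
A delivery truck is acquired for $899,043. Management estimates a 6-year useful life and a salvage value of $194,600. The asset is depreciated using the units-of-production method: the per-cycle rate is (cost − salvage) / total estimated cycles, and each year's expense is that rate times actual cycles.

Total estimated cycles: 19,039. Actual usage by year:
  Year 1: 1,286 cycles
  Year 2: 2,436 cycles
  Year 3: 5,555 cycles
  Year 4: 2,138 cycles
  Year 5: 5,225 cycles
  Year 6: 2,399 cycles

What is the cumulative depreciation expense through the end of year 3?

Depreciable base = $899,043 − $194,600 = $704,443.
Rate = $704,443 / 19,039 cycles = $37 per cycle.
Year 1: 1,286 × $37 = $47,582. Book value $851,461.
Year 2: 2,436 × $37 = $90,132. Book value $761,329.
Year 3: 5,555 × $37 = $205,535. Book value $555,794.
Accumulated through year 3 = $899,043 − $555,794 = $343,249.

$343,249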